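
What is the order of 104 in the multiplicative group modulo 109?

54

ord(104) | φ(109) = 109 − 1 = 108 = 2^2 · 3^3.
Divisors of 108: 1, 2, 3, 4, 6, 9, 12, 18, 27, 36, 54, 108.
Evaluate successive powers at the divisors of 108:
104^1 ≡ 104 (mod 109)
104^2 ≡ 25 (mod 109)
104^3 ≡ 93 (mod 109)
104^4 ≡ 80 (mod 109)
104^6 ≡ 38 (mod 109)
104^9 ≡ 46 (mod 109)
104^12 ≡ 27 (mod 109)
104^18 ≡ 45 (mod 109)
104^27 ≡ 108 (mod 109)
104^36 ≡ 63 (mod 109)
104^54 ≡ 1 (mod 109) ✓
So ord_109(104) = 54.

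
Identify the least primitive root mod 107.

φ(107) = 107 − 1 = 106 = 2 · 53.
Test candidates g = 2, 3, … against the prime factors q ∈ {2, 53} of φ(107): g is a generator iff g^(106/q) ≢ 1 for every such q.
g = 2: 2^53 ≡ 106; 2^2 ≡ 4 — none is 1, so 2 is a primitive root.
Hence the least primitive root of 107 is 2.

2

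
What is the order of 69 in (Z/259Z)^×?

36

The order of 69 must divide φ(259) = φ(7·37) = (7−1)·(37−1) = 6·36 = 216 = 2^3 · 3^3.
Divisors of 216: 1, 2, 3, 4, 6, 8, 9, 12, 18, 24, 27, 36, 54, 72, 108, 216.
Evaluate successive powers at the divisors of 216:
69^1 ≡ 69
69^2 ≡ 99
69^3 ≡ 97
69^4 ≡ 218
69^6 ≡ 85
69^8 ≡ 127
69^9 ≡ 216
69^12 ≡ 232
69^18 ≡ 36
69^24 ≡ 211
69^27 ≡ 6
69^36 ≡ 1
The smallest such exponent is 36, so the order of 69 is 36.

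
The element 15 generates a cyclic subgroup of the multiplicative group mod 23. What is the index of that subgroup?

Since 15 ∈ (Z/23Z)^×, its order divides φ(23) = 23 − 1 = 22 = 2 · 11.
Divisors of 22: 1, 2, 11, 22.
Evaluate successive powers at the divisors of 22:
15^1 ≡ 15
15^2 ≡ 18
15^11 ≡ 22
15^22 ≡ 1
So ord_23(15) = 22, hence |⟨15⟩| = 22.
The index is φ(23) / ord(15) = 22 / 22 = 1.

1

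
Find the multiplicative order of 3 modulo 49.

By Lagrange's theorem, ord_49(3) divides φ(49) = φ(7^2) = 7·(7−1) = 42 = 2 · 3 · 7.
Divisors of 42: 1, 2, 3, 6, 7, 14, 21, 42.
Check 3^d mod 49 for each divisor in increasing order:
3^1 ≡ 3 (mod 49)
3^2 ≡ 9 (mod 49)
3^3 ≡ 27 (mod 49)
3^6 ≡ 43 (mod 49)
3^7 ≡ 31 (mod 49)
3^14 ≡ 30 (mod 49)
3^21 ≡ 48 (mod 49)
3^42 ≡ 1 (mod 49) ✓
So ord_49(3) = 42.

42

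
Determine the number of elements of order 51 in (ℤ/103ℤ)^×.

32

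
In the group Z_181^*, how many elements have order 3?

φ(181) = 181 − 1 = 180 = 2^2 · 3^2 · 5.
In a cyclic group of order 180, there are φ(d) elements of order d for each divisor d of 180, and zero for non-divisors.
3 | 180, and φ(3) = 3 − 1 = 2.

2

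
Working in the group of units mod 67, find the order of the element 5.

22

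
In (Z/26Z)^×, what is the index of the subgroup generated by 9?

4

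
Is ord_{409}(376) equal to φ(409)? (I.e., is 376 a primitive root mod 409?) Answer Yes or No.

φ(409) = 409 − 1 = 408 = 2^3 · 3 · 17.
It suffices to check that the order of 376 is not a proper divisor of 408: compute 376^(408/q) for q ∈ {2, 3, 17}.
376^204 ≡ 408 (mod 409)  [q = 2: ≢ 1 ✓]
376^136 ≡ 53 (mod 409)  [q = 3: ≢ 1 ✓]
376^24 ≡ 125 (mod 409)  [q = 17: ≢ 1 ✓]
Every test exponent gives a nontrivial residue, hence 376 generates the full group.

Yes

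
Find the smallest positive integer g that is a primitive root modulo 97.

5

φ(97) = 97 − 1 = 96 = 2^5 · 3.
g is a primitive root iff g^(96/q) ≢ 1 (mod 97) for each prime q ∈ {2, 3}.
g = 2: 2^48 ≡ 1 — hits 1, so not a primitive root.
g = 3: 3^48 ≡ 1 — hits 1, so not a primitive root.
g = 4: 4^48 ≡ 1 — hits 1, so not a primitive root.
g = 5: 5^48 ≡ 96; 5^32 ≡ 35 — none is 1, so 5 is a primitive root.
So 5 is the smallest generator of (Z/97Z)^×.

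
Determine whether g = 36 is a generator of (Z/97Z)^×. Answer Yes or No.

No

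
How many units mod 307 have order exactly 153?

φ(307) = 307 − 1 = 306 = 2 · 3^2 · 17.
(Z/307Z)^× is cyclic (|G| = 306); a cyclic group of order m has exactly φ(d) elements of each order d | m, and none otherwise.
153 = 3^2 · 17 divides 306, and φ(153) = 96.

96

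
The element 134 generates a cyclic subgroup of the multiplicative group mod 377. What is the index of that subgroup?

The order of 134 must divide φ(377) = φ(13·29) = (13−1)·(29−1) = 12·28 = 336 = 2^4 · 3 · 7.
Divisors of 336: 1, 2, 3, 4, 6, 7, 8, 12, 14, 16, 21, 24, 28, 42, 48, 56, 84, 112, 168, 336.
Compute 134^d (mod 377) for the divisors d until we hit 1:
134^1 ≡ 134
134^2 ≡ 237
134^3 ≡ 90
134^4 ≡ 373
134^6 ≡ 183
134^7 ≡ 17
134^8 ≡ 16
134^12 ≡ 313
134^14 ≡ 289
134^16 ≡ 256
134^21 ≡ 12
134^24 ≡ 326
134^28 ≡ 204
134^42 ≡ 144
134^48 ≡ 339
134^56 ≡ 146
134^84 ≡ 1
Thus |⟨134⟩| = ord(134) = 84.
[(Z/377Z)^× : ⟨134⟩] = 336/84 = 4.

4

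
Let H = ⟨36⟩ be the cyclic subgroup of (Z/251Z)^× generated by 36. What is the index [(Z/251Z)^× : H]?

2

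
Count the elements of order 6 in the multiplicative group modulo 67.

2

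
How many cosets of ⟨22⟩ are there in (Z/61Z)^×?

By Lagrange's theorem, ord_61(22) divides φ(61) = 61 − 1 = 60 = 2^2 · 3 · 5.
Divisors of 60: 1, 2, 3, 4, 5, 6, 10, 12, 15, 20, 30, 60.
Evaluate successive powers at the divisors of 60:
22^1 ≡ 22 (mod 61)
22^2 ≡ 57 (mod 61)
22^3 ≡ 34 (mod 61)
22^4 ≡ 16 (mod 61)
22^5 ≡ 47 (mod 61)
22^6 ≡ 58 (mod 61)
22^10 ≡ 13 (mod 61)
22^12 ≡ 9 (mod 61)
22^15 ≡ 1 (mod 61) ✓
Thus |⟨22⟩| = ord(22) = 15.
The index is φ(61) / ord(22) = 60 / 15 = 4.

4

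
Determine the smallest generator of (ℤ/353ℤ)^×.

φ(353) = 353 − 1 = 352 = 2^5 · 11.
g is a primitive root iff g^(352/q) ≢ 1 (mod 353) for each prime q ∈ {2, 11}.
g = 2: 2^176 ≡ 1 — hits 1, so not a primitive root.
g = 3: 3^176 ≡ 352; 3^32 ≡ 140 — none is 1, so 3 is a primitive root.
So 3 is the smallest generator of (Z/353Z)^×.

3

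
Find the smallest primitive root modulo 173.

2

φ(173) = 173 − 1 = 172 = 2^2 · 43.
g is a primitive root iff g^(172/q) ≢ 1 (mod 173) for each prime q ∈ {2, 43}.
g = 2: 2^86 ≡ 172; 2^4 ≡ 16 — none is 1, so 2 is a primitive root.
So 2 is the smallest generator of (Z/173Z)^×.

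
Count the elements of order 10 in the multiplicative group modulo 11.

4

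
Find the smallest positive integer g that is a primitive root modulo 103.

5

φ(103) = 103 − 1 = 102 = 2 · 3 · 17.
g is a primitive root iff g^(102/q) ≢ 1 (mod 103) for each prime q ∈ {2, 3, 17}.
g = 2: 2^51 ≡ 1 — hits 1, so not a primitive root.
g = 3: 3^51 ≡ 102; 3^34 ≡ 1 — hits 1, so not a primitive root.
g = 4: 4^51 ≡ 1 — hits 1, so not a primitive root.
g = 5: 5^51 ≡ 102; 5^34 ≡ 56; 5^6 ≡ 72 — none is 1, so 5 is a primitive root.
So 5 is the smallest generator of (Z/103Z)^×.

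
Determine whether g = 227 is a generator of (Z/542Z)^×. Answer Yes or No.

No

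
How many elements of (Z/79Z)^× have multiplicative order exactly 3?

φ(79) = 79 − 1 = 78 = 2 · 3 · 13.
Since (Z/79Z)^× is cyclic of order 78, the number of elements of order d is φ(d) when d | 78 and 0 otherwise.
3 | 78, and φ(3) = 3 − 1 = 2.

2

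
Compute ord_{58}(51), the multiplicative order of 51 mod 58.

The order of 51 must divide φ(58) = φ(2)·φ(29) = 1·28 = 28 = 2^2 · 7.
Divisors of 28: 1, 2, 4, 7, 14, 28.
Test each divisor d:
51^1 ≡ 51 (mod 58)
51^2 ≡ 49 (mod 58)
51^4 ≡ 23 (mod 58)
51^7 ≡ 57 (mod 58)
51^14 ≡ 1 (mod 58) ✓
The smallest such exponent is 14, so the order of 51 is 14.

14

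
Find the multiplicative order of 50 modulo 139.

ord(50) | φ(139) = 139 − 1 = 138 = 2 · 3 · 23.
Divisors of 138: 1, 2, 3, 6, 23, 46, 69, 138.
Compute 50^d (mod 139) for the divisors d until we hit 1:
50^1 ≡ 50 (mod 139)
50^2 ≡ 137 (mod 139)
50^3 ≡ 39 (mod 139)
50^6 ≡ 131 (mod 139)
50^23 ≡ 43 (mod 139)
50^46 ≡ 42 (mod 139)
50^69 ≡ 138 (mod 139)
50^138 ≡ 1 (mod 139) ✓
So ord_139(50) = 138.

138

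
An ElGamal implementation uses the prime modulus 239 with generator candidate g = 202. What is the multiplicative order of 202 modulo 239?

119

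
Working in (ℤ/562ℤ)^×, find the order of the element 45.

70

ord(45) | φ(562) = φ(2)·φ(281) = 1·280 = 280 = 2^3 · 5 · 7.
Divisors of 280: 1, 2, 4, 5, 7, 8, 10, 14, 20, 28, 35, 40, 56, 70, 140, 280.
Test each divisor d:
45^1 ≡ 45
45^2 ≡ 339
45^4 ≡ 273
45^5 ≡ 483
45^7 ≡ 195
45^8 ≡ 345
45^10 ≡ 59
45^14 ≡ 371
45^20 ≡ 109
45^28 ≡ 513
45^35 ≡ 561
45^40 ≡ 79
45^56 ≡ 153
45^70 ≡ 1
So ord_562(45) = 70.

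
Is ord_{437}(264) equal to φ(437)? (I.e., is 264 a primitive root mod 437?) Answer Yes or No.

No

437 = 19 · 23 is a product of two distinct odd primes, so (Z/437Z)^× ≅ (Z/19Z)^× × (Z/23Z)^× is not cyclic.
No primitive root modulo 437 exists; in particular 264 is not one.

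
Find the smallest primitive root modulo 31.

3

φ(31) = 31 − 1 = 30 = 2 · 3 · 5.
Test candidates g = 2, 3, … against the prime factors q ∈ {2, 3, 5} of φ(31): g is a generator iff g^(30/q) ≢ 1 for every such q.
g = 2: 2^15 ≡ 1 — hits 1, so not a primitive root.
g = 3: 3^15 ≡ 30; 3^10 ≡ 25; 3^6 ≡ 16 — none is 1, so 3 is a primitive root.
The smallest primitive root modulo 31 is 3.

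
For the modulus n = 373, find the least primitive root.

2

φ(373) = 373 − 1 = 372 = 2^2 · 3 · 31.
g is a primitive root iff g^(372/q) ≢ 1 (mod 373) for each prime q ∈ {2, 3, 31}.
g = 2: 2^186 ≡ 372; 2^124 ≡ 284; 2^12 ≡ 366 — none is 1, so 2 is a primitive root.
So 2 is the smallest generator of (Z/373Z)^×.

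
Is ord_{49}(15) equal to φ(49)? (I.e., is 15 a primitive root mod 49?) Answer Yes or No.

φ(49) = φ(7^2) = 7·(7−1) = 42 = 2 · 3 · 7.
It suffices to check that the order of 15 is not a proper divisor of 42: compute 15^(42/q) for q ∈ {2, 3, 7}.
15^21 ≡ 1 (mod 49)  [q = 2: ≡ 1 ✗]
15^14 ≡ 1 (mod 49)  [q = 3: ≡ 1 ✗]
15^6 ≡ 36 (mod 49)  [q = 7: ≢ 1 ✓]
15^21 ≡ 1 shows ord(15) | 21, strictly less than φ(49); not a primitive root.

No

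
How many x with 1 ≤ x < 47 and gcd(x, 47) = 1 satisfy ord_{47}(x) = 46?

22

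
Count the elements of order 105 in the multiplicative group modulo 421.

φ(421) = 421 − 1 = 420 = 2^2 · 3 · 5 · 7.
In a cyclic group of order 420, there are φ(d) elements of order d for each divisor d of 420, and zero for non-divisors.
105 = 3 · 5 · 7 divides 420, and φ(105) = 48.

48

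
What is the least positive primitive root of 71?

φ(71) = 71 − 1 = 70 = 2 · 5 · 7.
g is a primitive root iff g^(70/q) ≢ 1 (mod 71) for each prime q ∈ {2, 5, 7}.
g = 2: 2^35 ≡ 1 — hits 1, so not a primitive root.
g = 3: 3^35 ≡ 1 — hits 1, so not a primitive root.
g = 4: 4^35 ≡ 1 — hits 1, so not a primitive root.
g = 5: 5^35 ≡ 1 — hits 1, so not a primitive root.
g = 6: 6^35 ≡ 1 — hits 1, so not a primitive root.
g = 7: 7^35 ≡ 70; 7^14 ≡ 54; 7^10 ≡ 45 — none is 1, so 7 is a primitive root.
So 7 is the smallest generator of (Z/71Z)^×.

7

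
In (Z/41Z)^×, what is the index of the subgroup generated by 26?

1

ord(26) | φ(41) = 41 − 1 = 40 = 2^3 · 5.
Divisors of 40: 1, 2, 4, 5, 8, 10, 20, 40.
Check 26^d mod 41 for each divisor in increasing order:
26^1 ≡ 26 (mod 41)
26^2 ≡ 20 (mod 41)
26^4 ≡ 31 (mod 41)
26^5 ≡ 27 (mod 41)
26^8 ≡ 18 (mod 41)
26^10 ≡ 32 (mod 41)
26^20 ≡ 40 (mod 41)
26^40 ≡ 1 (mod 41) ✓
So ord_41(26) = 40, hence |⟨26⟩| = 40.
The index is φ(41) / ord(26) = 40 / 40 = 1.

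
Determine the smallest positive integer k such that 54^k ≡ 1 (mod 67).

Since 54 ∈ (Z/67Z)^×, its order divides φ(67) = 67 − 1 = 66 = 2 · 3 · 11.
Divisors of 66: 1, 2, 3, 6, 11, 22, 33, 66.
Test each divisor d:
54^1 ≡ 54 (mod 67)
54^2 ≡ 35 (mod 67)
54^3 ≡ 14 (mod 67)
54^6 ≡ 62 (mod 67)
54^11 ≡ 29 (mod 67)
54^22 ≡ 37 (mod 67)
54^33 ≡ 1 (mod 67) ✓
Therefore the multiplicative order of 54 modulo 67 is 33.

33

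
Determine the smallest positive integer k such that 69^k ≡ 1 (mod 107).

By Lagrange's theorem, ord_107(69) divides φ(107) = 107 − 1 = 106 = 2 · 53.
Divisors of 106: 1, 2, 53, 106.
Test each divisor d:
69^1 ≡ 69
69^2 ≡ 53
69^53 ≡ 1
The smallest such exponent is 53, so the order of 69 is 53.

53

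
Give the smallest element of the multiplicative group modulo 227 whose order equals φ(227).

φ(227) = 227 − 1 = 226 = 2 · 113.
Test candidates g = 2, 3, … against the prime factors q ∈ {2, 113} of φ(227): g is a generator iff g^(226/q) ≢ 1 for every such q.
g = 2: 2^113 ≡ 226; 2^2 ≡ 4 — none is 1, so 2 is a primitive root.
So 2 is the smallest generator of (Z/227Z)^×.

2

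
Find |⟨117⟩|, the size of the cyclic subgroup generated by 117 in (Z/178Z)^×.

88

ord(117) | φ(178) = φ(2)·φ(89) = 1·88 = 88 = 2^3 · 11.
Divisors of 88: 1, 2, 4, 8, 11, 22, 44, 88.
Evaluate successive powers at the divisors of 88:
117^1 ≡ 117 (mod 178)
117^2 ≡ 161 (mod 178)
117^4 ≡ 111 (mod 178)
117^8 ≡ 39 (mod 178)
117^11 ≡ 37 (mod 178)
117^22 ≡ 123 (mod 178)
117^44 ≡ 177 (mod 178)
117^88 ≡ 1 (mod 178) ✓
Hence ord(117) = 88.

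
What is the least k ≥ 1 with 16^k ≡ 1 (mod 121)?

55

Since 16 ∈ (Z/121Z)^×, its order divides φ(121) = φ(11^2) = 11·(11−1) = 110 = 2 · 5 · 11.
Divisors of 110: 1, 2, 5, 10, 11, 22, 55, 110.
Compute 16^d (mod 121) for the divisors d until we hit 1:
16^1 ≡ 16 (mod 121)
16^2 ≡ 14 (mod 121)
16^5 ≡ 111 (mod 121)
16^10 ≡ 100 (mod 121)
16^11 ≡ 27 (mod 121)
16^22 ≡ 3 (mod 121)
16^55 ≡ 1 (mod 121) ✓
The smallest such exponent is 55, so the order of 16 is 55.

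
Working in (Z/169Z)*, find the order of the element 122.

52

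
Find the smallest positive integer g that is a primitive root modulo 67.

2

φ(67) = 67 − 1 = 66 = 2 · 3 · 11.
g is a primitive root iff g^(66/q) ≢ 1 (mod 67) for each prime q ∈ {2, 3, 11}.
g = 2: 2^33 ≡ 66; 2^22 ≡ 37; 2^6 ≡ 64 — none is 1, so 2 is a primitive root.
So 2 is the smallest generator of (Z/67Z)^×.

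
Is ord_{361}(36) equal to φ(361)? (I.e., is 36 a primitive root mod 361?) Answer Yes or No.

No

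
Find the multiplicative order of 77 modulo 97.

32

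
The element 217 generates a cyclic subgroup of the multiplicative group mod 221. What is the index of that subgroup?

16

The order of 217 must divide φ(221) = φ(13·17) = (13−1)·(17−1) = 12·16 = 192 = 2^6 · 3.
Divisors of 192: 1, 2, 3, 4, 6, 8, 12, 16, 24, 32, 48, 64, 96, 192.
Test each divisor d:
217^1 ≡ 217 (mod 221)
217^2 ≡ 16 (mod 221)
217^3 ≡ 157 (mod 221)
217^4 ≡ 35 (mod 221)
217^6 ≡ 118 (mod 221)
217^8 ≡ 120 (mod 221)
217^12 ≡ 1 (mod 221) ✓
Thus |⟨217⟩| = ord(217) = 12.
The index is φ(221) / ord(217) = 192 / 12 = 16.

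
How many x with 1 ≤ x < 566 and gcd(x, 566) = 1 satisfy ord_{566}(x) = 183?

0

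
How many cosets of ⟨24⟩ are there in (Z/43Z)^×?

2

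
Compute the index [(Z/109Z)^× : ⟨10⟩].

1

ord(10) | φ(109) = 109 − 1 = 108 = 2^2 · 3^3.
Divisors of 108: 1, 2, 3, 4, 6, 9, 12, 18, 27, 36, 54, 108.
Compute 10^d (mod 109) for the divisors d until we hit 1:
10^1 ≡ 10 (mod 109)
10^2 ≡ 100 (mod 109)
10^3 ≡ 19 (mod 109)
10^4 ≡ 81 (mod 109)
10^6 ≡ 34 (mod 109)
10^9 ≡ 101 (mod 109)
10^12 ≡ 66 (mod 109)
10^18 ≡ 64 (mod 109)
10^27 ≡ 33 (mod 109)
10^36 ≡ 63 (mod 109)
10^54 ≡ 108 (mod 109)
10^108 ≡ 1 (mod 109) ✓
So ord_109(10) = 108, hence |⟨10⟩| = 108.
The index is φ(109) / ord(10) = 108 / 108 = 1.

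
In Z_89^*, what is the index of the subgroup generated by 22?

4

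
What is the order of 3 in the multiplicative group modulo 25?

By Lagrange's theorem, ord_25(3) divides φ(25) = φ(5^2) = 5·(5−1) = 20 = 2^2 · 5.
Divisors of 20: 1, 2, 4, 5, 10, 20.
Evaluate successive powers at the divisors of 20:
3^1 ≡ 3 (mod 25)
3^2 ≡ 9 (mod 25)
3^4 ≡ 6 (mod 25)
3^5 ≡ 18 (mod 25)
3^10 ≡ 24 (mod 25)
3^20 ≡ 1 (mod 25) ✓
Hence ord(3) = 20.

20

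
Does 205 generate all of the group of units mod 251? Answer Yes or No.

φ(251) = 251 − 1 = 250 = 2 · 5^3.
It suffices to check that the order of 205 is not a proper divisor of 250: compute 205^(250/q) for q ∈ {2, 5}.
205^125 ≡ 1 (mod 251)  [q = 2: ≡ 1 ✗]
205^50 ≡ 149 (mod 251)  [q = 5: ≢ 1 ✓]
The check at q = 2 fails, so 205 generates a proper subgroup.

No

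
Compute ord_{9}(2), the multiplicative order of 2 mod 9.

Since 2 ∈ (Z/9Z)^×, its order divides φ(9) = φ(3^2) = 3·(3−1) = 6 = 2 · 3.
Divisors of 6: 1, 2, 3, 6.
Test each divisor d:
2^1 ≡ 2
2^2 ≡ 4
2^3 ≡ 8
2^6 ≡ 1
The smallest such exponent is 6, so the order of 2 is 6.

6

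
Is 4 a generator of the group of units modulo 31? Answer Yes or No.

φ(31) = 31 − 1 = 30 = 2 · 3 · 5.
Test 4^(30/q) mod 31 for each prime factor q of 30:
4^15 ≡ 1 (mod 31)  [q = 2: ≡ 1 ✗]
4^10 ≡ 1 (mod 31)  [q = 3: ≡ 1 ✗]
4^6 ≡ 4 (mod 31)  [q = 5: ≢ 1 ✓]
4^15 ≡ 1 shows ord(4) | 15, strictly less than φ(31); not a primitive root.

No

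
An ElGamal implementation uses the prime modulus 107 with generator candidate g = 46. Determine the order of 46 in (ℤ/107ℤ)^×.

106

Since 46 ∈ (Z/107Z)^×, its order divides φ(107) = 107 − 1 = 106 = 2 · 53.
Divisors of 106: 1, 2, 53, 106.
Evaluate successive powers at the divisors of 106:
46^1 ≡ 46 (mod 107)
46^2 ≡ 83 (mod 107)
46^53 ≡ 106 (mod 107)
46^106 ≡ 1 (mod 107) ✓
Hence ord(46) = 106.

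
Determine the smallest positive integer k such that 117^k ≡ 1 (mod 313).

156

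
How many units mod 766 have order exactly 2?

1

φ(766) = φ(2)·φ(383) = 1·382 = 382 = 2 · 191.
Since (Z/766Z)^× is cyclic of order 382, the number of elements of order d is φ(d) when d | 382 and 0 otherwise.
2 | 382, and φ(2) = 2 − 1 = 1.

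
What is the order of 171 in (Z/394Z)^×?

49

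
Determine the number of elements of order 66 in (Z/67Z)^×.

20

φ(67) = 67 − 1 = 66 = 2 · 3 · 11.
In a cyclic group of order 66, there are φ(d) elements of order d for each divisor d of 66, and zero for non-divisors.
66 = 2 · 3 · 11 divides 66, and φ(66) = 20.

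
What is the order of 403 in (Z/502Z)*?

ord(403) | φ(502) = φ(2)·φ(251) = 1·250 = 250 = 2 · 5^3.
Divisors of 250: 1, 2, 5, 10, 25, 50, 125, 250.
Test each divisor d:
403^1 ≡ 403 (mod 502)
403^2 ≡ 263 (mod 502)
403^5 ≡ 51 (mod 502)
403^10 ≡ 91 (mod 502)
403^25 ≡ 149 (mod 502)
403^50 ≡ 113 (mod 502)
403^125 ≡ 1 (mod 502) ✓
Hence ord(403) = 125.

125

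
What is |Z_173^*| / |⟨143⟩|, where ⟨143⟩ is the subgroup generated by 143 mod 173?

1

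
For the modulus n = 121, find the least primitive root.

2

φ(121) = φ(11^2) = 11·(11−1) = 110 = 2 · 5 · 11.
Test candidates g = 2, 3, … against the prime factors q ∈ {2, 5, 11} of φ(121): g is a generator iff g^(110/q) ≢ 1 for every such q.
g = 2: 2^55 ≡ 120; 2^22 ≡ 81; 2^10 ≡ 56 — none is 1, so 2 is a primitive root.
So 2 is the smallest generator of (Z/121Z)^×.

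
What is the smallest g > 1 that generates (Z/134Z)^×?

7

φ(134) = φ(2)·φ(67) = 1·66 = 66 = 2 · 3 · 11.
Test candidates g = 2, 3, … against the prime factors q ∈ {2, 3, 11} of φ(134): g is a generator iff g^(66/q) ≢ 1 for every such q.
g = 2: gcd(2, 134) = 2 > 1, not a unit — skip.
g = 3: 3^33 ≡ 133; 3^22 ≡ 1 — hits 1, so not a primitive root.
g = 4: gcd(4, 134) = 2 > 1, not a unit — skip.
g = 5: 5^33 ≡ 133; 5^22 ≡ 1 — hits 1, so not a primitive root.
g = 6: gcd(6, 134) = 2 > 1, not a unit — skip.
g = 7: 7^33 ≡ 133; 7^22 ≡ 29; 7^6 ≡ 131 — none is 1, so 7 is a primitive root.
The smallest primitive root modulo 134 is 7.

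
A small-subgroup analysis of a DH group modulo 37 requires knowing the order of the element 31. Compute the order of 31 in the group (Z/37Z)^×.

Since 31 ∈ (Z/37Z)^×, its order divides φ(37) = 37 − 1 = 36 = 2^2 · 3^2.
Divisors of 36: 1, 2, 3, 4, 6, 9, 12, 18, 36.
Check 31^d mod 37 for each divisor in increasing order:
31^1 ≡ 31
31^2 ≡ 36
31^3 ≡ 6
31^4 ≡ 1
Therefore the multiplicative order of 31 modulo 37 is 4.

4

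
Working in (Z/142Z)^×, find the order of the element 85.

ord(85) | φ(142) = φ(2)·φ(71) = 1·70 = 70 = 2 · 5 · 7.
Divisors of 70: 1, 2, 5, 7, 10, 14, 35, 70.
Compute 85^d (mod 142) for the divisors d until we hit 1:
85^1 ≡ 85 (mod 142)
85^2 ≡ 125 (mod 142)
85^5 ≡ 141 (mod 142)
85^7 ≡ 17 (mod 142)
85^10 ≡ 1 (mod 142) ✓
Hence ord(85) = 10.

10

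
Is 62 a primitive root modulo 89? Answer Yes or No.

Yes

φ(89) = 89 − 1 = 88 = 2^3 · 11.
62 is a primitive root mod 89 iff 62^(φ(89)/q) ≢ 1 for every prime q | φ(89), i.e. q ∈ {2, 11}.
62^44 ≡ 88 (mod 89)  [q = 2: ≢ 1 ✓]
62^8 ≡ 39 (mod 89)  [q = 11: ≢ 1 ✓]
Every test exponent gives a nontrivial residue, hence 62 generates the full group.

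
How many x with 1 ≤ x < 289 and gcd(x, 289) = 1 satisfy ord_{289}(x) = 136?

64

φ(289) = φ(17^2) = 17·(17−1) = 272 = 2^4 · 17.
(Z/289Z)^× is cyclic (|G| = 272); a cyclic group of order m has exactly φ(d) elements of each order d | m, and none otherwise.
136 = 2^3 · 17 divides 272, and φ(136) = 64.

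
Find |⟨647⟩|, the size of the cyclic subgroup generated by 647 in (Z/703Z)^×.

36

ord(647) | φ(703) = φ(19·37) = (19−1)·(37−1) = 18·36 = 648 = 2^3 · 3^4.
Divisors of 648: 1, 2, 3, 4, 6, 8, 9, 12, 18, 24, 27, 36, 54, 72, 81, 108, 162, 216, 324, 648.
Check 647^d mod 703 for each divisor in increasing order:
647^1 ≡ 647
647^2 ≡ 324
647^3 ≡ 134
647^4 ≡ 229
647^6 ≡ 381
647^8 ≡ 419
647^9 ≡ 438
647^12 ≡ 343
647^18 ≡ 628
647^24 ≡ 248
647^27 ≡ 191
647^36 ≡ 1
The smallest such exponent is 36, so the order of 647 is 36.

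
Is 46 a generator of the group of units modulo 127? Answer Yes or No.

Yes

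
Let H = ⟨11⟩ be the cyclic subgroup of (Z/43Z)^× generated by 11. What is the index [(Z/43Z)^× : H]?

6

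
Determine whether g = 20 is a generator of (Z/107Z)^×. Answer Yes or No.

Yes

φ(107) = 107 − 1 = 106 = 2 · 53.
An element g generates (Z/107Z)^× iff g^(106/q) ≢ 1 (mod 107) for each prime q ∈ {2, 53}.
20^53 ≡ 106 (mod 107)  [q = 2: ≢ 1 ✓]
20^2 ≡ 79 (mod 107)  [q = 53: ≢ 1 ✓]
None equal 1, so ord_107(20) = 106: 20 is a primitive root.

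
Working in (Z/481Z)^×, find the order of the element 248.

3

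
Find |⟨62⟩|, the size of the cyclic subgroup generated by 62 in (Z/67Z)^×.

By Lagrange's theorem, ord_67(62) divides φ(67) = 67 − 1 = 66 = 2 · 3 · 11.
Divisors of 66: 1, 2, 3, 6, 11, 22, 33, 66.
Compute 62^d (mod 67) for the divisors d until we hit 1:
62^1 ≡ 62 (mod 67)
62^2 ≡ 25 (mod 67)
62^3 ≡ 9 (mod 67)
62^6 ≡ 14 (mod 67)
62^11 ≡ 1 (mod 67) ✓
So ord_67(62) = 11.

11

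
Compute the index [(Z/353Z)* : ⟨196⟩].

By Lagrange's theorem, ord_353(196) divides φ(353) = 353 − 1 = 352 = 2^5 · 11.
Divisors of 352: 1, 2, 4, 8, 11, 16, 22, 32, 44, 88, 176, 352.
Check 196^d mod 353 for each divisor in increasing order:
196^1 ≡ 196 (mod 353)
196^2 ≡ 292 (mod 353)
196^4 ≡ 191 (mod 353)
196^8 ≡ 122 (mod 353)
196^11 ≡ 317 (mod 353)
196^16 ≡ 58 (mod 353)
196^22 ≡ 237 (mod 353)
196^32 ≡ 187 (mod 353)
196^44 ≡ 42 (mod 353)
196^88 ≡ 352 (mod 353)
196^176 ≡ 1 (mod 353) ✓
Thus |⟨196⟩| = ord(196) = 176.
[(Z/353Z)^× : ⟨196⟩] = 352/176 = 2.

2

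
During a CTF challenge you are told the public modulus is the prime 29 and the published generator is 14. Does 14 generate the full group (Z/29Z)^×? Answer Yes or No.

φ(29) = 29 − 1 = 28 = 2^2 · 7.
An element g generates (Z/29Z)^× iff g^(28/q) ≢ 1 (mod 29) for each prime q ∈ {2, 7}.
14^14 ≡ 28 (mod 29)  [q = 2: ≢ 1 ✓]
14^4 ≡ 20 (mod 29)  [q = 7: ≢ 1 ✓]
Every test exponent gives a nontrivial residue, hence 14 generates the full group.

Yes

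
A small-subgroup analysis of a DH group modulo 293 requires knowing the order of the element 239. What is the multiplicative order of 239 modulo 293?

The order of 239 must divide φ(293) = 293 − 1 = 292 = 2^2 · 73.
Divisors of 292: 1, 2, 4, 73, 146, 292.
Check 239^d mod 293 for each divisor in increasing order:
239^1 ≡ 239
239^2 ≡ 279
239^4 ≡ 196
239^73 ≡ 292
239^146 ≡ 1
The smallest such exponent is 146, so the order of 239 is 146.

146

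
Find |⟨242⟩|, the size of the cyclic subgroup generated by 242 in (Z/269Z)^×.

268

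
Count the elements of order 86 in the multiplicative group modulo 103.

0

φ(103) = 103 − 1 = 102 = 2 · 3 · 17.
Since (Z/103Z)^× is cyclic of order 102, the number of elements of order d is φ(d) when d | 102 and 0 otherwise.
Since 86 ∤ 102, the count is 0.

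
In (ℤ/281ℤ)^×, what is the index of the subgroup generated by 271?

10

By Lagrange's theorem, ord_281(271) divides φ(281) = 281 − 1 = 280 = 2^3 · 5 · 7.
Divisors of 280: 1, 2, 4, 5, 7, 8, 10, 14, 20, 28, 35, 40, 56, 70, 140, 280.
Check 271^d mod 281 for each divisor in increasing order:
271^1 ≡ 271 (mod 281)
271^2 ≡ 100 (mod 281)
271^4 ≡ 165 (mod 281)
271^5 ≡ 36 (mod 281)
271^7 ≡ 228 (mod 281)
271^8 ≡ 249 (mod 281)
271^10 ≡ 172 (mod 281)
271^14 ≡ 280 (mod 281)
271^20 ≡ 79 (mod 281)
271^28 ≡ 1 (mod 281) ✓
The order of 271 is 28, so the subgroup it generates has 28 elements.
The index is φ(281) / ord(271) = 280 / 28 = 10.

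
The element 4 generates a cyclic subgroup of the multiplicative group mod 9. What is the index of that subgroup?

2

The order of 4 must divide φ(9) = φ(3^2) = 3·(3−1) = 6 = 2 · 3.
Divisors of 6: 1, 2, 3, 6.
Test each divisor d:
4^1 ≡ 4 (mod 9)
4^2 ≡ 7 (mod 9)
4^3 ≡ 1 (mod 9) ✓
Thus |⟨4⟩| = ord(4) = 3.
[(Z/9Z)^× : ⟨4⟩] = 6/3 = 2.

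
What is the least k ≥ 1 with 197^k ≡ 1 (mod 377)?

84

The order of 197 must divide φ(377) = φ(13·29) = (13−1)·(29−1) = 12·28 = 336 = 2^4 · 3 · 7.
Divisors of 336: 1, 2, 3, 4, 6, 7, 8, 12, 14, 16, 21, 24, 28, 42, 48, 56, 84, 112, 168, 336.
Compute 197^d (mod 377) for the divisors d until we hit 1:
197^1 ≡ 197 (mod 377)
197^2 ≡ 355 (mod 377)
197^3 ≡ 190 (mod 377)
197^4 ≡ 107 (mod 377)
197^6 ≡ 285 (mod 377)
197^7 ≡ 349 (mod 377)
197^8 ≡ 139 (mod 377)
197^12 ≡ 170 (mod 377)
197^14 ≡ 30 (mod 377)
197^16 ≡ 94 (mod 377)
197^21 ≡ 291 (mod 377)
197^24 ≡ 248 (mod 377)
197^28 ≡ 146 (mod 377)
197^42 ≡ 233 (mod 377)
197^48 ≡ 53 (mod 377)
197^56 ≡ 204 (mod 377)
197^84 ≡ 1 (mod 377) ✓
The smallest such exponent is 84, so the order of 197 is 84.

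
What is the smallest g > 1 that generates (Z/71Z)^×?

7

φ(71) = 71 − 1 = 70 = 2 · 5 · 7.
g is a primitive root iff g^(70/q) ≢ 1 (mod 71) for each prime q ∈ {2, 5, 7}.
g = 2: 2^35 ≡ 1 — hits 1, so not a primitive root.
g = 3: 3^35 ≡ 1 — hits 1, so not a primitive root.
g = 4: 4^35 ≡ 1 — hits 1, so not a primitive root.
g = 5: 5^35 ≡ 1 — hits 1, so not a primitive root.
g = 6: 6^35 ≡ 1 — hits 1, so not a primitive root.
g = 7: 7^35 ≡ 70; 7^14 ≡ 54; 7^10 ≡ 45 — none is 1, so 7 is a primitive root.
Hence the least primitive root of 71 is 7.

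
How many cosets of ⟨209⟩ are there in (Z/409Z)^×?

6

ord(209) | φ(409) = 409 − 1 = 408 = 2^3 · 3 · 17.
Divisors of 408: 1, 2, 3, 4, 6, 8, 12, 17, 24, 34, 51, 68, 102, 136, 204, 408.
Check 209^d mod 409 for each divisor in increasing order:
209^1 ≡ 209 (mod 409)
209^2 ≡ 327 (mod 409)
209^3 ≡ 40 (mod 409)
209^4 ≡ 180 (mod 409)
209^6 ≡ 373 (mod 409)
209^8 ≡ 89 (mod 409)
209^12 ≡ 69 (mod 409)
209^17 ≡ 266 (mod 409)
209^24 ≡ 262 (mod 409)
209^34 ≡ 408 (mod 409)
209^51 ≡ 143 (mod 409)
209^68 ≡ 1 (mod 409) ✓
So ord_409(209) = 68, hence |⟨209⟩| = 68.
[(Z/409Z)^× : ⟨209⟩] = 408/68 = 6.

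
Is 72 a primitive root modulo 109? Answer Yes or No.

φ(109) = 109 − 1 = 108 = 2^2 · 3^3.
It suffices to check that the order of 72 is not a proper divisor of 108: compute 72^(108/q) for q ∈ {2, 3}.
72^54 ≡ 108 (mod 109)  [q = 2: ≢ 1 ✓]
72^36 ≡ 45 (mod 109)  [q = 3: ≢ 1 ✓]
None equal 1, so ord_109(72) = 108: 72 is a primitive root.

Yes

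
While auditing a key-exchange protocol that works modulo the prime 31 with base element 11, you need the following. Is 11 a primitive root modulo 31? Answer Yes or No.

Yes

φ(31) = 31 − 1 = 30 = 2 · 3 · 5.
Test 11^(30/q) mod 31 for each prime factor q of 30:
11^15 ≡ 30 (mod 31)  [q = 2: ≢ 1 ✓]
11^10 ≡ 5 (mod 31)  [q = 3: ≢ 1 ✓]
11^6 ≡ 4 (mod 31)  [q = 5: ≢ 1 ✓]
Every test exponent gives a nontrivial residue, hence 11 generates the full group.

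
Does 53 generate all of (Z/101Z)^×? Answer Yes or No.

Yes

φ(101) = 101 − 1 = 100 = 2^2 · 5^2.
53 is a primitive root mod 101 iff 53^(φ(101)/q) ≢ 1 for every prime q | φ(101), i.e. q ∈ {2, 5}.
53^50 ≡ 100 (mod 101)  [q = 2: ≢ 1 ✓]
53^20 ≡ 87 (mod 101)  [q = 5: ≢ 1 ✓]
None equal 1, so ord_101(53) = 100: 53 is a primitive root.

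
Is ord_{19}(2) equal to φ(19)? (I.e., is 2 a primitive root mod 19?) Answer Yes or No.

φ(19) = 19 − 1 = 18 = 2 · 3^2.
2 is a primitive root mod 19 iff 2^(φ(19)/q) ≢ 1 for every prime q | φ(19), i.e. q ∈ {2, 3}.
2^9 ≡ 18 (mod 19)  [q = 2: ≢ 1 ✓]
2^6 ≡ 7 (mod 19)  [q = 3: ≢ 1 ✓]
All checks pass, so 2 has order 18 and is a primitive root modulo 19.

Yes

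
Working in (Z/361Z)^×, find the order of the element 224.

342

Since 224 ∈ (Z/361Z)^×, its order divides φ(361) = φ(19^2) = 19·(19−1) = 342 = 2 · 3^2 · 19.
Divisors of 342: 1, 2, 3, 6, 9, 18, 19, 38, 57, 114, 171, 342.
Compute 224^d (mod 361) for the divisors d until we hit 1:
224^1 ≡ 224
224^2 ≡ 358
224^3 ≡ 50
224^6 ≡ 334
224^9 ≡ 94
224^18 ≡ 172
224^19 ≡ 262
224^38 ≡ 54
224^57 ≡ 69
224^114 ≡ 68
224^171 ≡ 360
224^342 ≡ 1
Therefore the multiplicative order of 224 modulo 361 is 342.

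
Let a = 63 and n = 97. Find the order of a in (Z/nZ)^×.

32

By Lagrange's theorem, ord_97(63) divides φ(97) = 97 − 1 = 96 = 2^5 · 3.
Divisors of 96: 1, 2, 3, 4, 6, 8, 12, 16, 24, 32, 48, 96.
Evaluate successive powers at the divisors of 96:
63^1 ≡ 63 (mod 97)
63^2 ≡ 89 (mod 97)
63^3 ≡ 78 (mod 97)
63^4 ≡ 64 (mod 97)
63^6 ≡ 70 (mod 97)
63^8 ≡ 22 (mod 97)
63^12 ≡ 50 (mod 97)
63^16 ≡ 96 (mod 97)
63^24 ≡ 75 (mod 97)
63^32 ≡ 1 (mod 97) ✓
Therefore the multiplicative order of 63 modulo 97 is 32.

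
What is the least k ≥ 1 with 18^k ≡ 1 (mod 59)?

The order of 18 must divide φ(59) = 59 − 1 = 58 = 2 · 29.
Divisors of 58: 1, 2, 29, 58.
Test each divisor d:
18^1 ≡ 18
18^2 ≡ 29
18^29 ≡ 58
18^58 ≡ 1
Hence ord(18) = 58.

58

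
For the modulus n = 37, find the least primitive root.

2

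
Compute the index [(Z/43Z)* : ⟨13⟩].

The order of 13 must divide φ(43) = 43 − 1 = 42 = 2 · 3 · 7.
Divisors of 42: 1, 2, 3, 6, 7, 14, 21, 42.
Compute 13^d (mod 43) for the divisors d until we hit 1:
13^1 ≡ 13 (mod 43)
13^2 ≡ 40 (mod 43)
13^3 ≡ 4 (mod 43)
13^6 ≡ 16 (mod 43)
13^7 ≡ 36 (mod 43)
13^14 ≡ 6 (mod 43)
13^21 ≡ 1 (mod 43) ✓
The order of 13 is 21, so the subgroup it generates has 21 elements.
Index = |(Z/43Z)^×| / |⟨13⟩| = 42 / 21 = 2.

2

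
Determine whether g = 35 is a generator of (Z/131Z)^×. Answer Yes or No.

No

φ(131) = 131 − 1 = 130 = 2 · 5 · 13.
Test 35^(130/q) mod 131 for each prime factor q of 130:
35^65 ≡ 1 (mod 131)  [q = 2: ≡ 1 ✗]
35^26 ≡ 58 (mod 131)  [q = 5: ≢ 1 ✓]
35^10 ≡ 60 (mod 131)  [q = 13: ≢ 1 ✓]
35^65 ≡ 1 shows ord(35) | 65, strictly less than φ(131); not a primitive root.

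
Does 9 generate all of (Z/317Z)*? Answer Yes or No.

No

φ(317) = 317 − 1 = 316 = 2^2 · 79.
An element g generates (Z/317Z)^× iff g^(316/q) ≢ 1 (mod 317) for each prime q ∈ {2, 79}.
9^158 ≡ 1 (mod 317)  [q = 2: ≡ 1 ✗]
9^4 ≡ 221 (mod 317)  [q = 79: ≢ 1 ✓]
Since 9^158 ≡ 1, the order of 9 divides 158 < 316, so 9 is not a primitive root.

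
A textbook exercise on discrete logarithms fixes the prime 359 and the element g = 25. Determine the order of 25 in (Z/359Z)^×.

179

Since 25 ∈ (Z/359Z)^×, its order divides φ(359) = 359 − 1 = 358 = 2 · 179.
Divisors of 358: 1, 2, 179, 358.
Check 25^d mod 359 for each divisor in increasing order:
25^1 ≡ 25 (mod 359)
25^2 ≡ 266 (mod 359)
25^179 ≡ 1 (mod 359) ✓
Therefore the multiplicative order of 25 modulo 359 is 179.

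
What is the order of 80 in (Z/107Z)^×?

By Lagrange's theorem, ord_107(80) divides φ(107) = 107 − 1 = 106 = 2 · 53.
Divisors of 106: 1, 2, 53, 106.
Compute 80^d (mod 107) for the divisors d until we hit 1:
80^1 ≡ 80 (mod 107)
80^2 ≡ 87 (mod 107)
80^53 ≡ 106 (mod 107)
80^106 ≡ 1 (mod 107) ✓
The smallest such exponent is 106, so the order of 80 is 106.

106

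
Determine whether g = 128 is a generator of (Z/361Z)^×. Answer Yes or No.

Yes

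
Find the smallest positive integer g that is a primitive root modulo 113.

φ(113) = 113 − 1 = 112 = 2^4 · 7.
Test candidates g = 2, 3, … against the prime factors q ∈ {2, 7} of φ(113): g is a generator iff g^(112/q) ≢ 1 for every such q.
g = 2: 2^56 ≡ 1 — hits 1, so not a primitive root.
g = 3: 3^56 ≡ 112; 3^16 ≡ 49 — none is 1, so 3 is a primitive root.
The smallest primitive root modulo 113 is 3.

3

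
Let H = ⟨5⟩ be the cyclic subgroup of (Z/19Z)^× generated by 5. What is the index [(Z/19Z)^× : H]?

ord(5) | φ(19) = 19 − 1 = 18 = 2 · 3^2.
Divisors of 18: 1, 2, 3, 6, 9, 18.
Check 5^d mod 19 for each divisor in increasing order:
5^1 ≡ 5 (mod 19)
5^2 ≡ 6 (mod 19)
5^3 ≡ 11 (mod 19)
5^6 ≡ 7 (mod 19)
5^9 ≡ 1 (mod 19) ✓
Thus |⟨5⟩| = ord(5) = 9.
Index = |(Z/19Z)^×| / |⟨5⟩| = 18 / 9 = 2.

2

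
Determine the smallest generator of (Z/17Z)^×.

φ(17) = 17 − 1 = 16 = 2^4.
g is a primitive root iff g^(16/q) ≢ 1 (mod 17) for each prime q ∈ {2}.
g = 2: 2^8 ≡ 1 — hits 1, so not a primitive root.
g = 3: 3^8 ≡ 16 — none is 1, so 3 is a primitive root.
So 3 is the smallest generator of (Z/17Z)^×.

3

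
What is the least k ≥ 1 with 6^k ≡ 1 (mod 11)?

ord(6) | φ(11) = 11 − 1 = 10 = 2 · 5.
Divisors of 10: 1, 2, 5, 10.
Compute 6^d (mod 11) for the divisors d until we hit 1:
6^1 ≡ 6 (mod 11)
6^2 ≡ 3 (mod 11)
6^5 ≡ 10 (mod 11)
6^10 ≡ 1 (mod 11) ✓
Hence ord(6) = 10.

10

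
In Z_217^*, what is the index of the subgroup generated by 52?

The order of 52 must divide φ(217) = φ(7·31) = (7−1)·(31−1) = 6·30 = 180 = 2^2 · 3^2 · 5.
Divisors of 180: 1, 2, 3, 4, 5, 6, 9, 10, 12, 15, 18, 20, 30, 36, 45, 60, 90, 180.
Check 52^d mod 217 for each divisor in increasing order:
52^1 ≡ 52 (mod 217)
52^2 ≡ 100 (mod 217)
52^3 ≡ 209 (mod 217)
52^4 ≡ 18 (mod 217)
52^5 ≡ 68 (mod 217)
52^6 ≡ 64 (mod 217)
52^9 ≡ 139 (mod 217)
52^10 ≡ 67 (mod 217)
52^12 ≡ 190 (mod 217)
52^15 ≡ 216 (mod 217)
52^18 ≡ 8 (mod 217)
52^20 ≡ 149 (mod 217)
52^30 ≡ 1 (mod 217) ✓
Thus |⟨52⟩| = ord(52) = 30.
Index = |(Z/217Z)^×| / |⟨52⟩| = 180 / 30 = 6.

6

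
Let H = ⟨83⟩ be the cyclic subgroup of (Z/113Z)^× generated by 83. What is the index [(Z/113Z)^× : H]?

Since 83 ∈ (Z/113Z)^×, its order divides φ(113) = 113 − 1 = 112 = 2^4 · 7.
Divisors of 112: 1, 2, 4, 7, 8, 14, 16, 28, 56, 112.
Test each divisor d:
83^1 ≡ 83
83^2 ≡ 109
83^4 ≡ 16
83^7 ≡ 112
83^8 ≡ 30
83^14 ≡ 1
So ord_113(83) = 14, hence |⟨83⟩| = 14.
Index = |(Z/113Z)^×| / |⟨83⟩| = 112 / 14 = 8.

8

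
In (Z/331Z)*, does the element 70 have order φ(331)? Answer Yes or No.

No

φ(331) = 331 − 1 = 330 = 2 · 3 · 5 · 11.
It suffices to check that the order of 70 is not a proper divisor of 330: compute 70^(330/q) for q ∈ {2, 3, 5, 11}.
70^165 ≡ 1 (mod 331)  [q = 2: ≡ 1 ✗]
70^110 ≡ 1 (mod 331)  [q = 3: ≡ 1 ✗]
70^66 ≡ 323 (mod 331)  [q = 5: ≢ 1 ✓]
70^30 ≡ 120 (mod 331)  [q = 11: ≢ 1 ✓]
The check at q = 2 fails, so 70 generates a proper subgroup.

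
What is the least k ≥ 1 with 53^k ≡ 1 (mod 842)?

420

Since 53 ∈ (Z/842Z)^×, its order divides φ(842) = φ(2)·φ(421) = 1·420 = 420 = 2^2 · 3 · 5 · 7.
Divisors of 420: 1, 2, 3, 4, 5, 6, 7, 10, 12, 14, 15, 20, 21, 28, 30, 35, 42, 60, 70, 84, 105, 140, 210, 420.
Compute 53^d (mod 842) for the divisors d until we hit 1:
53^1 ≡ 53
53^2 ≡ 283
53^3 ≡ 685
53^4 ≡ 99
53^5 ≡ 195
53^6 ≡ 231
53^7 ≡ 455
53^10 ≡ 135
53^12 ≡ 315
53^14 ≡ 735
53^15 ≡ 223
53^20 ≡ 543
53^21 ≡ 151
53^28 ≡ 503
53^30 ≡ 51
53^35 ≡ 683
53^42 ≡ 67
53^60 ≡ 75
53^70 ≡ 21
53^84 ≡ 279
53^105 ≡ 29
53^140 ≡ 441
53^210 ≡ 841
53^420 ≡ 1
Hence ord(53) = 420.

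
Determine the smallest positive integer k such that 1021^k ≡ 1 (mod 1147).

Since 1021 ∈ (Z/1147Z)^×, its order divides φ(1147) = φ(31·37) = (31−1)·(37−1) = 30·36 = 1080 = 2^3 · 3^3 · 5.
Divisors of 1080: 1, 2, 3, 4, 5, 6, 8, 9, 10, 12, 15, 18, 20, 24, 27, 30, 36, 40, 45, 54, 60, 72, 90, 108, 120, 135, 180, 216, 270, 360, 540, 1080.
Evaluate successive powers at the divisors of 1080:
1021^1 ≡ 1021
1021^2 ≡ 965
1021^3 ≡ 1139
1021^4 ≡ 1008
1021^5 ≡ 309
1021^6 ≡ 64
1021^8 ≡ 969
1021^9 ≡ 635
1021^10 ≡ 280
1021^12 ≡ 655
1021^15 ≡ 495
1021^18 ≡ 628
1021^20 ≡ 404
1021^24 ≡ 47
1021^27 ≡ 771
1021^30 ≡ 714
1021^36 ≡ 963
1021^40 ≡ 342
1021^45 ≡ 154
1021^54 ≡ 295
1021^60 ≡ 528
1021^72 ≡ 593
1021^90 ≡ 776
1021^108 ≡ 1000
1021^120 ≡ 63
1021^135 ≡ 216
1021^180 ≡ 1
Therefore the multiplicative order of 1021 modulo 1147 is 180.

180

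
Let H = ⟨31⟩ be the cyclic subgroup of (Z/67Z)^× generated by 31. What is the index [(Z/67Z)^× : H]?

1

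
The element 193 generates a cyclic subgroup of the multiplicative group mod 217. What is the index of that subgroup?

ord(193) | φ(217) = φ(7·31) = (7−1)·(31−1) = 6·30 = 180 = 2^2 · 3^2 · 5.
Divisors of 180: 1, 2, 3, 4, 5, 6, 9, 10, 12, 15, 18, 20, 30, 36, 45, 60, 90, 180.
Test each divisor d:
193^1 ≡ 193 (mod 217)
193^2 ≡ 142 (mod 217)
193^3 ≡ 64 (mod 217)
193^4 ≡ 200 (mod 217)
193^5 ≡ 191 (mod 217)
193^6 ≡ 190 (mod 217)
193^9 ≡ 8 (mod 217)
193^10 ≡ 25 (mod 217)
193^12 ≡ 78 (mod 217)
193^15 ≡ 1 (mod 217) ✓
The order of 193 is 15, so the subgroup it generates has 15 elements.
[(Z/217Z)^× : ⟨193⟩] = 180/15 = 12.

12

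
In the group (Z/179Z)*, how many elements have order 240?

φ(179) = 179 − 1 = 178 = 2 · 89.
Since (Z/179Z)^× is cyclic of order 178, the number of elements of order d is φ(d) when d | 178 and 0 otherwise.
Since 240 ∤ 178, the count is 0.

0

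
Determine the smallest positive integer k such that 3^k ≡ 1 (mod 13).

3

The order of 3 must divide φ(13) = 13 − 1 = 12 = 2^2 · 3.
Divisors of 12: 1, 2, 3, 4, 6, 12.
Evaluate successive powers at the divisors of 12:
3^1 ≡ 3 (mod 13)
3^2 ≡ 9 (mod 13)
3^3 ≡ 1 (mod 13) ✓
Therefore the multiplicative order of 3 modulo 13 is 3.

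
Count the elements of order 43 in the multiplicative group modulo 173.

42

φ(173) = 173 − 1 = 172 = 2^2 · 43.
(Z/173Z)^× is cyclic (|G| = 172); a cyclic group of order m has exactly φ(d) elements of each order d | m, and none otherwise.
43 | 172, and φ(43) = 43 − 1 = 42.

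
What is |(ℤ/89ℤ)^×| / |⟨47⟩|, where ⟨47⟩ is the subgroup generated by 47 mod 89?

2

ord(47) | φ(89) = 89 − 1 = 88 = 2^3 · 11.
Divisors of 88: 1, 2, 4, 8, 11, 22, 44, 88.
Check 47^d mod 89 for each divisor in increasing order:
47^1 ≡ 47 (mod 89)
47^2 ≡ 73 (mod 89)
47^4 ≡ 78 (mod 89)
47^8 ≡ 32 (mod 89)
47^11 ≡ 55 (mod 89)
47^22 ≡ 88 (mod 89)
47^44 ≡ 1 (mod 89) ✓
Thus |⟨47⟩| = ord(47) = 44.
Index = |(Z/89Z)^×| / |⟨47⟩| = 88 / 44 = 2.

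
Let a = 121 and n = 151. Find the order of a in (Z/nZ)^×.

75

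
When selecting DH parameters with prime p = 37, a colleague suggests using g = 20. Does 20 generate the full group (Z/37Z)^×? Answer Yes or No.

Yes

φ(37) = 37 − 1 = 36 = 2^2 · 3^2.
It suffices to check that the order of 20 is not a proper divisor of 36: compute 20^(36/q) for q ∈ {2, 3}.
20^18 ≡ 36 (mod 37)  [q = 2: ≢ 1 ✓]
20^12 ≡ 26 (mod 37)  [q = 3: ≢ 1 ✓]
All checks pass, so 20 has order 36 and is a primitive root modulo 37.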